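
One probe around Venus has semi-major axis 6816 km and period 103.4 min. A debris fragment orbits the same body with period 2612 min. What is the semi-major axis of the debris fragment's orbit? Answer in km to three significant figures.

a₂ ≈ 58700 km

Kepler's third law: a³ ∝ T², so a₂ = a₁ (T₂/T₁)^(2/3).
T₂/T₁ = 25.26, (T₂/T₁)^(2/3) = 8.609.
a₂ = 6816 × 8.609 = 58680 km.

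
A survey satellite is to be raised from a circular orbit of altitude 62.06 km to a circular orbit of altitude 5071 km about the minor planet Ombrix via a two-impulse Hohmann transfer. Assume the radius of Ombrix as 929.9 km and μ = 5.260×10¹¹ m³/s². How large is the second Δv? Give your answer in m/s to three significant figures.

Δv ≈ 138 m/s

r₁ = 929.9 + 62.06 = 991.96 km = 9.9196×10⁵ m.
r₂ = 929.9 + 5071 = 6000.9 km = 6.0009×10⁶ m.
Transfer ellipse a_t = (r₁ + r₂)/2 = 3.496×10⁶ m.
At r₁: circular v_c1 = √(μ/r₁) = 728.2 m/s; transfer-periapsis v_p = √[μ(2/r₁ − 1/a_t)] = 954.0 m/s.
At r₂: circular v_c2 = √(μ/r₂) = 296.1 m/s; transfer-apoapsis v_a = √[μ(2/r₂ − 1/a_t)] = 157.7 m/s.
Δv₂ = v_c2 − v_a = 138.4 m/s.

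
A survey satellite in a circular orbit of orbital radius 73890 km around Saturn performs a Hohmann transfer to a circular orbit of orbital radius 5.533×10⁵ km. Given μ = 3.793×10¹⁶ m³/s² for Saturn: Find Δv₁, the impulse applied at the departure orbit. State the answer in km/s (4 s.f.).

r₁ = 73890 km = 7.389×10⁷ m.
r₂ = 5.533×10⁵ km = 5.533×10⁸ m.
Transfer ellipse a_t = (r₁ + r₂)/2 = 3.136×10⁸ m.
At r₁: circular v_c1 = √(μ/r₁) = 22660 m/s; transfer-perikrone v_p = √[μ(2/r₁ − 1/a_t)] = 30100 m/s.
Δv₁ = v_p − v_c1 = 7438 m/s.
= 7.438 km/s.

Δv ≈ 7.438 km/s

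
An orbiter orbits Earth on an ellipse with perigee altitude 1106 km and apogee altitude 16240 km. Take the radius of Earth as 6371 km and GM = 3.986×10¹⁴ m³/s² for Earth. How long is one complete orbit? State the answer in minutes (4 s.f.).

r_p = 6371 + 1106 = 7477.0 km = 7.4770×10⁶ m.
r_a = 6371 + 16240 = 22611 km = 2.2611×10⁷ m.
Semi-major axis a = (r_p + r_a)/2 = (7477.0 + 22611)/2 = 15044 km = 1.504×10⁷ m.
By Kepler's third law T = 2π√(a³/μ) = 2π × 2.923×10³ = 1.836×10⁴ s.
= 306.1 minutes.

T ≈ 306.1 minutes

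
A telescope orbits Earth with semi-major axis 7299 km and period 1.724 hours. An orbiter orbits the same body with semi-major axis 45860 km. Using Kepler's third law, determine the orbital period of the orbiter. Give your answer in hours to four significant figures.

Kepler's third law: T² ∝ a³, so T₂ = T₁ (a₂/a₁)^(3/2).
a₂/a₁ = 6.283, (a₂/a₁)^(3/2) = 15.75.
T₂ = 1.724 × 15.75 = 27.15 hours.

T₂ ≈ 27.15 hours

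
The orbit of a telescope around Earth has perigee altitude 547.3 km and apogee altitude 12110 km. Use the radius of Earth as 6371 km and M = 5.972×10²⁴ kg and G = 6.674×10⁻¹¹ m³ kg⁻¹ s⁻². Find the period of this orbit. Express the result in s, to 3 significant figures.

T ≈ 14200 s

μ = GM = 6.674×10⁻¹¹ × 5.972×10²⁴ = 3.986×10¹⁴ m³/s².
r_p = 6371 + 547.3 = 6918.3 km = 6.9183×10⁶ m.
r_a = 6371 + 12110 = 18481 km = 1.8481×10⁷ m.
Semi-major axis a = (r_p + r_a)/2 = (6918.3 + 18481)/2 = 12700 km = 1.270×10⁷ m.
By Kepler's third law T = 2π√(a³/μ) = 2π × 2.267×10³ = 1.424×10⁴ s.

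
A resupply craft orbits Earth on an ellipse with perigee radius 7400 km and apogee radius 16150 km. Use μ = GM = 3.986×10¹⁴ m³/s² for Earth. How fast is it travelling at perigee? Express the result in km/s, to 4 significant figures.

Semi-major axis a = (r_p + r_a)/2 = 11775 km = 1.178×10⁷ m.
Vis-viva: v² = μ(2/r − 1/a) = 3.986×10¹⁴ × (2.703×10⁻⁷ − 8.493×10⁻⁸) = 7.388×10⁷ m²/s².
v = 8595 m/s = 8.595 km/s.

v ≈ 8.595 km/s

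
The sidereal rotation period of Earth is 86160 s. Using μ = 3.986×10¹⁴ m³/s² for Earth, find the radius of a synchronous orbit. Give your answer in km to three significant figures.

r_sync ≈ 42200 km

A synchronous orbit has period T, so by Kepler's third law a = (μT²/4π²)^(1/3).
μT²/4π² = 3.986×10¹⁴ × (8.616×10⁴)² / 39.48 = 7.495×10²² m³.
a = 4.216×10⁷ m = 42163 km.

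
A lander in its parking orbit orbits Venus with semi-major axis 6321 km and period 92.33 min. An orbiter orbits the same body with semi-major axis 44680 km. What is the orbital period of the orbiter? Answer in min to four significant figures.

T₂ ≈ 1735 min

Kepler's third law: T² ∝ a³, so T₂ = T₁ (a₂/a₁)^(3/2).
a₂/a₁ = 7.069, (a₂/a₁)^(3/2) = 18.79.
T₂ = 92.33 × 18.79 = 1735 min.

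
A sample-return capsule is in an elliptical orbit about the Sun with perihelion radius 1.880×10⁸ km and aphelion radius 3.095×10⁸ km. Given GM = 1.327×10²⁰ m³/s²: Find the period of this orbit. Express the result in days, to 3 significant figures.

T ≈ 783 days

Semi-major axis a = (r_p + r_a)/2 = (1.8800×10⁸ + 3.0950×10⁸)/2 = 2.4875×10⁸ km = 2.488×10¹¹ m.
By Kepler's third law T = 2π√(a³/μ) = 2π × 1.077×10⁷ = 6.767×10⁷ s.
= 783.2 days.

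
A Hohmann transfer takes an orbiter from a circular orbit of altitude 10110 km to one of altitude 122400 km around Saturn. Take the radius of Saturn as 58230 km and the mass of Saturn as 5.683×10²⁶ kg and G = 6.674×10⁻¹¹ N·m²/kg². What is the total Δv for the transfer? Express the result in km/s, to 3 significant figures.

μ = GM = 6.674×10⁻¹¹ × 5.683×10²⁶ = 3.793×10¹⁶ m³/s².
r₁ = 58230 + 10110 = 68340 km = 6.8340×10⁷ m.
r₂ = 58230 + 122400 = 180630 km = 1.8063×10⁸ m.
Transfer ellipse a_t = (r₁ + r₂)/2 = 1.245×10⁸ m.
At r₁: circular v_c1 = √(μ/r₁) = 23560 m/s; transfer-perikrone v_p = √[μ(2/r₁ − 1/a_t)] = 28380 m/s.
Δv₁ = v_p − v_c1 = 4820 m/s.
At r₂: circular v_c2 = √(μ/r₂) = 14490 m/s; transfer-apokrone v_a = √[μ(2/r₂ − 1/a_t)] = 10740 m/s.
Δv₂ = v_c2 − v_a = 3754 m/s.
Total Δv = Δv₁ + Δv₂ = 8574 m/s = 8.574 km/s.

Δv_total ≈ 8.57 km/s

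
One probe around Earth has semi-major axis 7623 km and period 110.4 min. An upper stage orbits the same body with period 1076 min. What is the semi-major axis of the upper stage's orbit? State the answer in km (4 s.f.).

Kepler's third law: a³ ∝ T², so a₂ = a₁ (T₂/T₁)^(2/3).
T₂/T₁ = 9.746, (T₂/T₁)^(2/3) = 4.563.
a₂ = 7623 × 4.563 = 34780 km.

a₂ ≈ 34780 km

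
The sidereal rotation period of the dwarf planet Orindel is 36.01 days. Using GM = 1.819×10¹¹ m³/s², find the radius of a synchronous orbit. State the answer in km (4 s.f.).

r_sync ≈ 35460 km

T = 36.01 days = 3.111×10⁶ s.
A synchronous orbit has period T, so by Kepler's third law a = (μT²/4π²)^(1/3).
μT²/4π² = 1.819×10¹¹ × (3.111×10⁶)² / 39.48 = 4.460×10²² m³.
a = 3.546×10⁷ m = 35464 km.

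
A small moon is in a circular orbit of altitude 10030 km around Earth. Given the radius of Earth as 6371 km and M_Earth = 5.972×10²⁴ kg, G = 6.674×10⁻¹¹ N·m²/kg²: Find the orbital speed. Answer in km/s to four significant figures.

μ = GM = 6.674×10⁻¹¹ × 5.972×10²⁴ = 3.986×10¹⁴ m³/s².
r = 6371 + 10030 = 16401 km = 1.6401×10⁷ m.
For a circular orbit v = √(μ/r) = √(3.986×10¹⁴ / 1.640×10⁷) = √(2.430×10⁷) = 4930 m/s.
That is 4.930 km/s.

v ≈ 4.930 km/s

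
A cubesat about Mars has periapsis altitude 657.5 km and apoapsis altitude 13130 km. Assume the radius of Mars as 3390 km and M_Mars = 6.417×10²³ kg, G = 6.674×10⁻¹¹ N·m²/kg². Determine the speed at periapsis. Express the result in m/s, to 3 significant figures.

v ≈ 4120 m/s

μ = GM = 6.674×10⁻¹¹ × 6.417×10²³ = 4.283×10¹³ m³/s².
r_p = 3390 + 657.5 = 4047.5 km = 4.0475×10⁶ m.
r_a = 3390 + 13130 = 16520 km = 1.6520×10⁷ m.
Semi-major axis a = (r_p + r_a)/2 = 10284 km = 1.028×10⁷ m.
Vis-viva: v² = μ(2/r − 1/a) = 4.283×10¹³ × (4.941×10⁻⁷ − 9.724×10⁻⁸) = 1.700×10⁷ m²/s².
v = 4123 m/s.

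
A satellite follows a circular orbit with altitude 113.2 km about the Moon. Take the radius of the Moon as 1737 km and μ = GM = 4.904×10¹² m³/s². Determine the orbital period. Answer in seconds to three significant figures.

r = 1737 + 113.2 = 1850.2 km = 1.8502×10⁶ m.
Kepler's third law: T = 2π√(r³/μ) = 2π√((1.850×10⁶)³ / 4.904×10¹²).
r³/μ = 1.292×10⁶ s², so T = 2π × 1.136×10³ = 7.141×10³ s.

T ≈ 7140 seconds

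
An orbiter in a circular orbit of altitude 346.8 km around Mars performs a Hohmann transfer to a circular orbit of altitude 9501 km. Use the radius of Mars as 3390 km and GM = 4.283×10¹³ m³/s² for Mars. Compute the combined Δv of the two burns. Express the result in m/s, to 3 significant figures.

r₁ = 3390 + 346.8 = 3736.8 km = 3.7368×10⁶ m.
r₂ = 3390 + 9501 = 12891 km = 1.2891×10⁷ m.
Transfer ellipse a_t = (r₁ + r₂)/2 = 8.314×10⁶ m.
At r₁: circular v_c1 = √(μ/r₁) = 3386 m/s; transfer-periapsis v_p = √[μ(2/r₁ − 1/a_t)] = 4216 m/s.
Δv₁ = v_p − v_c1 = 830.1 m/s.
At r₂: circular v_c2 = √(μ/r₂) = 1823 m/s; transfer-apoapsis v_a = √[μ(2/r₂ − 1/a_t)] = 1222 m/s.
Δv₂ = v_c2 − v_a = 600.7 m/s.
Total Δv = Δv₁ + Δv₂ = 1431 m/s.

Δv_total ≈ 1430 m/s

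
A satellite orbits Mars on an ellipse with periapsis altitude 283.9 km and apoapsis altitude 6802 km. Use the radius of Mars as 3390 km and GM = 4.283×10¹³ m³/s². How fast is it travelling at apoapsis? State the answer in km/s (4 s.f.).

v ≈ 1.492 km/s

r_p = 3390 + 283.9 = 3673.9 km = 3.6739×10⁶ m.
r_a = 3390 + 6802 = 10192 km = 1.0192×10⁷ m.
Semi-major axis a = (r_p + r_a)/2 = 6932.9 km = 6.933×10⁶ m.
Vis-viva: v² = μ(2/r − 1/a) = 4.283×10¹³ × (1.962×10⁻⁷ − 1.442×10⁻⁷) = 2.227×10⁶ m²/s².
v = 1492 m/s = 1.492 km/s.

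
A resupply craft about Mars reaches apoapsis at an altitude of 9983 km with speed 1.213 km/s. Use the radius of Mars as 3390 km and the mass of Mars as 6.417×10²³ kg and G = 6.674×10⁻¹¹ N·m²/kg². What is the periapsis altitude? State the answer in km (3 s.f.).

μ = GM = 6.674×10⁻¹¹ × 6.417×10²³ = 4.283×10¹³ m³/s².
r_a = 3390 + 9983 = 13373 km = 1.337×10⁷ m.
Specific energy ε = v²/2 − μ/r = -2.467×10⁶ J/kg, so a = −μ/(2ε) = 8.681×10⁶ m.
The apsides satisfy r_p + r_a = 2a, so the periapsis radius is 2a − r_a = 3.988×10⁶ m = 3988.3 km.
Periapsis altitude = 3988.3 − 3390 = 598.26 km.

periapsis altitude ≈ 598 km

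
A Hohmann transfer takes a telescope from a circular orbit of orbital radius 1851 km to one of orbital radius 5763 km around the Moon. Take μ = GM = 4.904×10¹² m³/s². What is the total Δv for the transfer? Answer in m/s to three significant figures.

Δv_total ≈ 654 m/s

r₁ = 1851 km = 1.851×10⁶ m.
r₂ = 5763 km = 5.763×10⁶ m.
Transfer ellipse a_t = (r₁ + r₂)/2 = 3.807×10⁶ m.
At r₁: circular v_c1 = √(μ/r₁) = 1628 m/s; transfer-perilune v_p = √[μ(2/r₁ − 1/a_t)] = 2003 m/s.
Δv₁ = v_p − v_c1 = 375.0 m/s.
At r₂: circular v_c2 = √(μ/r₂) = 922.5 m/s; transfer-apolune v_a = √[μ(2/r₂ − 1/a_t)] = 643.2 m/s.
Δv₂ = v_c2 − v_a = 279.2 m/s.
Total Δv = Δv₁ + Δv₂ = 654.2 m/s.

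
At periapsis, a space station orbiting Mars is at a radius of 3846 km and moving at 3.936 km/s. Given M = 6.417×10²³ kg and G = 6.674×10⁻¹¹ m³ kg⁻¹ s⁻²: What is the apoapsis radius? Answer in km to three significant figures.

apoapsis radius ≈ 8790 km

μ = GM = 6.674×10⁻¹¹ × 6.417×10²³ = 4.283×10¹³ m³/s².
r_p = 3.846×10⁶ m.
Specific energy ε = v²/2 − μ/r = -3.389×10⁶ J/kg, so a = −μ/(2ε) = 6.318×10⁶ m.
The apsides satisfy r_p + r_a = 2a, so the apoapsis radius is 2a − r_p = 8.789×10⁶ m = 8789.5 km.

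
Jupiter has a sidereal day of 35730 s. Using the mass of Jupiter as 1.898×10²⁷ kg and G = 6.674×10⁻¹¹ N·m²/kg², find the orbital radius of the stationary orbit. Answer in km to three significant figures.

r_sync ≈ 1.60×10⁵ km

μ = GM = 6.674×10⁻¹¹ × 1.898×10²⁷ = 1.267×10¹⁷ m³/s².
A synchronous orbit has period T, so by Kepler's third law a = (μT²/4π²)^(1/3).
μT²/4π² = 1.267×10¹⁷ × (3.573×10⁴)² / 39.48 = 4.096×10²⁴ m³.
a = 1.600×10⁸ m = 1.6000×10⁵ km.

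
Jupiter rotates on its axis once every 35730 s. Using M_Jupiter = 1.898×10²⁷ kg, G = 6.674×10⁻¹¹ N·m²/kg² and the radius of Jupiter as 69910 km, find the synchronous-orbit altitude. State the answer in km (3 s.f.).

h_sync ≈ 90100 km

μ = GM = 6.674×10⁻¹¹ × 1.898×10²⁷ = 1.267×10¹⁷ m³/s².
A synchronous orbit has period T, so by Kepler's third law a = (μT²/4π²)^(1/3).
μT²/4π² = 1.267×10¹⁷ × (3.573×10⁴)² / 39.48 = 4.096×10²⁴ m³.
a = 1.600×10⁸ m = 1.6000×10⁵ km.
Altitude h = a − R = 1.6000×10⁵ − 69910 = 90094 km.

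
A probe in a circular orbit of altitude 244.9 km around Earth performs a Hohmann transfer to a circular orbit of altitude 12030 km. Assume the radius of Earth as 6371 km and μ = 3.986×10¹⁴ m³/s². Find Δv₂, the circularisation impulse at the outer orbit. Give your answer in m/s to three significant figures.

Δv ≈ 1270 m/s

r₁ = 6371 + 244.9 = 6615.9 km = 6.6159×10⁶ m.
r₂ = 6371 + 12030 = 18401 km = 1.8401×10⁷ m.
Transfer ellipse a_t = (r₁ + r₂)/2 = 1.251×10⁷ m.
At r₁: circular v_c1 = √(μ/r₁) = 7762 m/s; transfer-perigee v_p = √[μ(2/r₁ − 1/a_t)] = 9414 m/s.
At r₂: circular v_c2 = √(μ/r₂) = 4654 m/s; transfer-apogee v_a = √[μ(2/r₂ − 1/a_t)] = 3385 m/s.
Δv₂ = v_c2 − v_a = 1269 m/s.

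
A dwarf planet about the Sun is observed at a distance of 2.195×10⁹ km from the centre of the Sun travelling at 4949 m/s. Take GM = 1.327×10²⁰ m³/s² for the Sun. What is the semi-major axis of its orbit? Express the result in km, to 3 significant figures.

a ≈ 1.38×10⁹ km

r = 2.195×10¹² m.
Vis-viva rearranged: 1/a = 2/r − v²/μ = 9.112×10⁻¹³ − 1.846×10⁻¹³ = 7.266×10⁻¹³ m⁻¹.
a = 1.376×10¹² m = 1.3763×10⁹ km.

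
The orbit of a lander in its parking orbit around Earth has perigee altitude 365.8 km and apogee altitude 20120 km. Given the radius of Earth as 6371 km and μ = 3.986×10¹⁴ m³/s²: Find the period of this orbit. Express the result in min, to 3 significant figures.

r_p = 6371 + 365.8 = 6736.8 km = 6.7368×10⁶ m.
r_a = 6371 + 20120 = 26491 km = 2.6491×10⁷ m.
Semi-major axis a = (r_p + r_a)/2 = (6736.8 + 26491)/2 = 16614 km = 1.661×10⁷ m.
By Kepler's third law T = 2π√(a³/μ) = 2π × 3.392×10³ = 2.131×10⁴ s.
= 355.2 min.

T ≈ 355 min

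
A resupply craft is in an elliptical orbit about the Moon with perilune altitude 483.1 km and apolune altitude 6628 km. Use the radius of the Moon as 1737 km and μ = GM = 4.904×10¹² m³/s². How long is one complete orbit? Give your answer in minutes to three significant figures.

T ≈ 576 minutes

r_p = 1737 + 483.1 = 2220.1 km = 2.2201×10⁶ m.
r_a = 1737 + 6628 = 8365.0 km = 8.3650×10⁶ m.
Semi-major axis a = (r_p + r_a)/2 = (2220.1 + 8365.0)/2 = 5292.6 km = 5.293×10⁶ m.
By Kepler's third law T = 2π√(a³/μ) = 2π × 5.498×10³ = 3.455×10⁴ s.
= 575.8 minutes.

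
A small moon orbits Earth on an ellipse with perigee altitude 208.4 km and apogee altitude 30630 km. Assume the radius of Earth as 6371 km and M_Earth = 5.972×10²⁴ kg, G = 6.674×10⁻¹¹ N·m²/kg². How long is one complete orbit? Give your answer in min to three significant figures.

μ = GM = 6.674×10⁻¹¹ × 5.972×10²⁴ = 3.986×10¹⁴ m³/s².
r_p = 6371 + 208.4 = 6579.4 km = 6.5794×10⁶ m.
r_a = 6371 + 30630 = 37001 km = 3.7001×10⁷ m.
Semi-major axis a = (r_p + r_a)/2 = (6579.4 + 37001)/2 = 21790 km = 2.179×10⁷ m.
By Kepler's third law T = 2π√(a³/μ) = 2π × 5.095×10³ = 3.201×10⁴ s.
= 533.5 min.

T ≈ 534 min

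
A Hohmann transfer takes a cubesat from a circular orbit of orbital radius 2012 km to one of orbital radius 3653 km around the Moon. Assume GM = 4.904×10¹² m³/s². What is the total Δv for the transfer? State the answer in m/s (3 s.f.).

r₁ = 2012 km = 2.012×10⁶ m.
r₂ = 3653 km = 3.653×10⁶ m.
Transfer ellipse a_t = (r₁ + r₂)/2 = 2.832×10⁶ m.
At r₁: circular v_c1 = √(μ/r₁) = 1561 m/s; transfer-perilune v_p = √[μ(2/r₁ − 1/a_t)] = 1773 m/s.
Δv₁ = v_p − v_c1 = 211.8 m/s.
At r₂: circular v_c2 = √(μ/r₂) = 1159 m/s; transfer-apolune v_a = √[μ(2/r₂ − 1/a_t)] = 976.5 m/s.
Δv₂ = v_c2 − v_a = 182.1 m/s.
Total Δv = Δv₁ + Δv₂ = 393.9 m/s.

Δv_total ≈ 394 m/s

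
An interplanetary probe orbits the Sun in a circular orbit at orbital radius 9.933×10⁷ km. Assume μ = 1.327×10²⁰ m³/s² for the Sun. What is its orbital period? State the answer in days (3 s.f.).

r = 9.933×10⁷ km = 9.933×10¹⁰ m.
Kepler's third law: T = 2π√(r³/μ) = 2π√((9.933×10¹⁰)³ / 1.327×10²⁰).
r³/μ = 7.385×10¹² s², so T = 2π × 2.718×10⁶ = 1.708×10⁷ s.
Converting: 1.708×10⁷ s ÷ 86400 = 197.6 days.

T ≈ 198 days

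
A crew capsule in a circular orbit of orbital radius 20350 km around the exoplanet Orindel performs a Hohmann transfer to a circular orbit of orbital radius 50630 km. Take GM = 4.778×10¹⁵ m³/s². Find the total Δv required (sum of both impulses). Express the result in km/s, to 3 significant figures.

Δv_total ≈ 5.34 km/s

r₁ = 20350 km = 2.035×10⁷ m.
r₂ = 50630 km = 5.063×10⁷ m.
Transfer ellipse a_t = (r₁ + r₂)/2 = 3.549×10⁷ m.
At r₁: circular v_c1 = √(μ/r₁) = 15320 m/s; transfer-periapsis v_p = √[μ(2/r₁ − 1/a_t)] = 18300 m/s.
Δv₁ = v_p − v_c1 = 2979 m/s.
At r₂: circular v_c2 = √(μ/r₂) = 9714 m/s; transfer-apoapsis v_a = √[μ(2/r₂ − 1/a_t)] = 7356 m/s.
Δv₂ = v_c2 − v_a = 2358 m/s.
Total Δv = Δv₁ + Δv₂ = 5337 m/s = 5.337 km/s.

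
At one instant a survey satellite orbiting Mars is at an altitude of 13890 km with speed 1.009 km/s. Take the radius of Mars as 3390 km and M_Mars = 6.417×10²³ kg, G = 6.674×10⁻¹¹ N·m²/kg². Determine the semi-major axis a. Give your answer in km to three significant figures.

μ = GM = 6.674×10⁻¹¹ × 6.417×10²³ = 4.283×10¹³ m³/s².
r = 3390 + 13890 = 17280 km = 1.728×10⁷ m.
Vis-viva rearranged: 1/a = 2/r − v²/μ = 1.157×10⁻⁷ − 2.377×10⁻⁸ = 9.197×10⁻⁸ m⁻¹.
a = 1.087×10⁷ m = 10873 km.

a ≈ 10900 km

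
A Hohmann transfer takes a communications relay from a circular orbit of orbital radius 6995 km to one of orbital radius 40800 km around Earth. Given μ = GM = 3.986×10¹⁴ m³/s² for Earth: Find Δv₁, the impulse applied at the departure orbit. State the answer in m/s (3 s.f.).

Δv ≈ 2310 m/s

r₁ = 6995 km = 6.995×10⁶ m.
r₂ = 40800 km = 4.080×10⁷ m.
Transfer ellipse a_t = (r₁ + r₂)/2 = 2.390×10⁷ m.
At r₁: circular v_c1 = √(μ/r₁) = 7549 m/s; transfer-perigee v_p = √[μ(2/r₁ − 1/a_t)] = 9863 m/s.
Δv₁ = v_p − v_c1 = 2315 m/s.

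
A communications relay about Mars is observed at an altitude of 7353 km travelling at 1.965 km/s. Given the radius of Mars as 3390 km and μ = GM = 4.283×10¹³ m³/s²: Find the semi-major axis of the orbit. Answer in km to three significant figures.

r = 3390 + 7353 = 10743 km = 1.074×10⁷ m.
Vis-viva rearranged: 1/a = 2/r − v²/μ = 1.862×10⁻⁷ − 9.015×10⁻⁸ = 9.602×10⁻⁸ m⁻¹.
a = 1.041×10⁷ m = 10415 km.

a ≈ 10400 km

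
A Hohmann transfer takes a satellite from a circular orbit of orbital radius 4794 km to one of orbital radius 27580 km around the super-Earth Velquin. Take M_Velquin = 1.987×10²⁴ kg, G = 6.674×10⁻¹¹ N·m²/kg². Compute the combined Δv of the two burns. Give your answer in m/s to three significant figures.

μ = GM = 6.674×10⁻¹¹ × 1.987×10²⁴ = 1.326×10¹⁴ m³/s².
r₁ = 4794 km = 4.794×10⁶ m.
r₂ = 27580 km = 2.758×10⁷ m.
Transfer ellipse a_t = (r₁ + r₂)/2 = 1.619×10⁷ m.
At r₁: circular v_c1 = √(μ/r₁) = 5259 m/s; transfer-periapsis v_p = √[μ(2/r₁ − 1/a_t)] = 6865 m/s.
Δv₁ = v_p − v_c1 = 1606 m/s.
At r₂: circular v_c2 = √(μ/r₂) = 2193 m/s; transfer-apoapsis v_a = √[μ(2/r₂ − 1/a_t)] = 1193 m/s.
Δv₂ = v_c2 − v_a = 999.4 m/s.
Total Δv = Δv₁ + Δv₂ = 2605 m/s.

Δv_total ≈ 2610 m/s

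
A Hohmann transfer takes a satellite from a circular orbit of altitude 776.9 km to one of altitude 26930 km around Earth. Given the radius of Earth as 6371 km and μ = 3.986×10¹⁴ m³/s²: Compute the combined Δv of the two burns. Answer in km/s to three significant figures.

r₁ = 6371 + 776.9 = 7147.9 km = 7.1479×10⁶ m.
r₂ = 6371 + 26930 = 33301 km = 3.3301×10⁷ m.
Transfer ellipse a_t = (r₁ + r₂)/2 = 2.022×10⁷ m.
At r₁: circular v_c1 = √(μ/r₁) = 7468 m/s; transfer-perigee v_p = √[μ(2/r₁ − 1/a_t)] = 9582 m/s.
Δv₁ = v_p − v_c1 = 2115 m/s.
At r₂: circular v_c2 = √(μ/r₂) = 3460 m/s; transfer-apogee v_a = √[μ(2/r₂ − 1/a_t)] = 2057 m/s.
Δv₂ = v_c2 − v_a = 1403 m/s.
Total Δv = Δv₁ + Δv₂ = 3518 m/s = 3.518 km/s.

Δv_total ≈ 3.52 km/s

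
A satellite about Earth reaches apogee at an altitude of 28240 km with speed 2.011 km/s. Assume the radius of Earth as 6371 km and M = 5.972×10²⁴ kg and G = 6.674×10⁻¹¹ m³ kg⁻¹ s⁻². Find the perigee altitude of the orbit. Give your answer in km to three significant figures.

perigee altitude ≈ 1000 km

μ = GM = 6.674×10⁻¹¹ × 5.972×10²⁴ = 3.986×10¹⁴ m³/s².
r_a = 6371 + 28240 = 34611 km = 3.461×10⁷ m.
Specific energy ε = v²/2 − μ/r = -9.494×10⁶ J/kg, so a = −μ/(2ε) = 2.099×10⁷ m.
The apsides satisfy r_p + r_a = 2a, so the perigee radius is 2a − r_a = 7.372×10⁶ m = 7371.8 km.
Perigee altitude = 7371.8 − 6371 = 1000.8 km.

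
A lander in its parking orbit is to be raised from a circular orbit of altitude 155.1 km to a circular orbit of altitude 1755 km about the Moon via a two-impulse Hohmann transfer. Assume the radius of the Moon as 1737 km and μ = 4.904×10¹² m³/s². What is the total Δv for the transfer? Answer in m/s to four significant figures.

Δv_total ≈ 415.2 m/s

r₁ = 1737 + 155.1 = 1892.1 km = 1.8921×10⁶ m.
r₂ = 1737 + 1755 = 3492.0 km = 3.4920×10⁶ m.
Transfer ellipse a_t = (r₁ + r₂)/2 = 2.692×10⁶ m.
At r₁: circular v_c1 = √(μ/r₁) = 1610 m/s; transfer-perilune v_p = √[μ(2/r₁ − 1/a_t)] = 1834 m/s.
Δv₁ = v_p − v_c1 = 223.7 m/s.
At r₂: circular v_c2 = √(μ/r₂) = 1185 m/s; transfer-apolune v_a = √[μ(2/r₂ − 1/a_t)] = 993.5 m/s.
Δv₂ = v_c2 − v_a = 191.6 m/s.
Total Δv = Δv₁ + Δv₂ = 415.2 m/s.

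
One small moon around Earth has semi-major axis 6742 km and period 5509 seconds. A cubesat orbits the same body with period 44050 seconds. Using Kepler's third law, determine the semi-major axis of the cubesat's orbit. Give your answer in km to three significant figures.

a₂ ≈ 27000 km

Kepler's third law: a³ ∝ T², so a₂ = a₁ (T₂/T₁)^(2/3).
T₂/T₁ = 7.996, (T₂/T₁)^(2/3) = 3.999.
a₂ = 6742 × 3.999 = 26960 km.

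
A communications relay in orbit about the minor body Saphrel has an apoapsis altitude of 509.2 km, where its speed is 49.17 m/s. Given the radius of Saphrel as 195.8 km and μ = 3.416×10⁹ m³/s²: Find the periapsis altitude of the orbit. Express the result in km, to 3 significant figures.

periapsis altitude ≈ 38.6 km

r_a = 195.8 + 509.2 = 705.00 km = 7.050×10⁵ m.
Specific energy ε = v²/2 − μ/r = -3.637×10³ J/kg, so a = −μ/(2ε) = 4.697×10⁵ m.
The apsides satisfy r_p + r_a = 2a, so the periapsis radius is 2a − r_a = 2.344×10⁵ m = 234.35 km.
Periapsis altitude = 234.35 − 195.8 = 38.553 km.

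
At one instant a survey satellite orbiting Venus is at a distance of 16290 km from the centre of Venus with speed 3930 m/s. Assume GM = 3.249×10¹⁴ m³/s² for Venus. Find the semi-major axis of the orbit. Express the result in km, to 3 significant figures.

a ≈ 13300 km

r = 1.629×10⁷ m.
Specific orbital energy ε = v²/2 − μ/r = (3930)²/2 − 3.249×10¹⁴/1.629×10⁷ = -1.222×10⁷ J/kg.
Since ε = −μ/(2a), a = −μ/(2ε) = 1.329×10⁷ m = 13291 km.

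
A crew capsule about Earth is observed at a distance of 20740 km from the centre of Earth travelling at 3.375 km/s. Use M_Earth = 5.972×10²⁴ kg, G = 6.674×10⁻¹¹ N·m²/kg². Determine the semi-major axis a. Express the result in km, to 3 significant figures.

a ≈ 14700 km

μ = GM = 6.674×10⁻¹¹ × 5.972×10²⁴ = 3.986×10¹⁴ m³/s².
r = 2.074×10⁷ m.
Vis-viva rearranged: 1/a = 2/r − v²/μ = 9.643×10⁻⁸ − 2.858×10⁻⁸ = 6.785×10⁻⁸ m⁻¹.
a = 1.474×10⁷ m = 14738 km.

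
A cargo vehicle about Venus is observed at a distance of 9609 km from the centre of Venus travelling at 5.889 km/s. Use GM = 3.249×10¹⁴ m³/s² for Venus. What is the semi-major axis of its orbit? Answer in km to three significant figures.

a ≈ 9860 km

r = 9.609×10⁶ m.
Vis-viva rearranged: 1/a = 2/r − v²/μ = 2.081×10⁻⁷ − 1.067×10⁻⁷ = 1.014×10⁻⁷ m⁻¹.
a = 9.862×10⁶ m = 9862.3 km.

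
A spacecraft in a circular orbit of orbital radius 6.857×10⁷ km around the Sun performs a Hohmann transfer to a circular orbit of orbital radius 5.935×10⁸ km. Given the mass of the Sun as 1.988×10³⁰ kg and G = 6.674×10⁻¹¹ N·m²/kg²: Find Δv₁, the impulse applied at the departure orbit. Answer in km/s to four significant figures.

Δv ≈ 14.91 km/s

μ = GM = 6.674×10⁻¹¹ × 1.988×10³⁰ = 1.327×10²⁰ m³/s².
r₁ = 6.857×10⁷ km = 6.857×10¹⁰ m.
r₂ = 5.935×10⁸ km = 5.935×10¹¹ m.
Transfer ellipse a_t = (r₁ + r₂)/2 = 3.310×10¹¹ m.
At r₁: circular v_c1 = √(μ/r₁) = 43990 m/s; transfer-perihelion v_p = √[μ(2/r₁ − 1/a_t)] = 58900 m/s.
Δv₁ = v_p − v_c1 = 14910 m/s.
= 14.91 km/s.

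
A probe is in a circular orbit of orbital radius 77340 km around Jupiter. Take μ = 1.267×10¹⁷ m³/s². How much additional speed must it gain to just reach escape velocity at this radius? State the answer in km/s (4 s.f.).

Δv ≈ 16.77 km/s

r = 77340 km = 7.734×10⁷ m.
Circular speed v_c = √(μ/r) = 40470 m/s.
Escape speed v_esc = √(2μ/r) = √2 × v_c = 57240 m/s.
Δv = v_esc − v_c = 16770 m/s = 16.77 km/s.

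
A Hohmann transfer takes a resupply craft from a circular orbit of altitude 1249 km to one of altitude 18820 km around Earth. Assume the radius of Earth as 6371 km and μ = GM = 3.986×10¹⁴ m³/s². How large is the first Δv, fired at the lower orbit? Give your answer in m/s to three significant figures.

r₁ = 6371 + 1249 = 7620.0 km = 7.6200×10⁶ m.
r₂ = 6371 + 18820 = 25191 km = 2.5191×10⁷ m.
Transfer ellipse a_t = (r₁ + r₂)/2 = 1.641×10⁷ m.
At r₁: circular v_c1 = √(μ/r₁) = 7233 m/s; transfer-perigee v_p = √[μ(2/r₁ − 1/a_t)] = 8962 m/s.
Δv₁ = v_p − v_c1 = 1730 m/s.

Δv ≈ 1730 m/s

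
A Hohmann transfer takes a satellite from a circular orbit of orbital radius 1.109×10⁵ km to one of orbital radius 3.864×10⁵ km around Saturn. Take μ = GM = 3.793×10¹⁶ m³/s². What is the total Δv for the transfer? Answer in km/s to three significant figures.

Δv_total ≈ 7.85 km/s

r₁ = 1.109×10⁵ km = 1.109×10⁸ m.
r₂ = 3.864×10⁵ km = 3.864×10⁸ m.
Transfer ellipse a_t = (r₁ + r₂)/2 = 2.486×10⁸ m.
At r₁: circular v_c1 = √(μ/r₁) = 18490 m/s; transfer-perikrone v_p = √[μ(2/r₁ − 1/a_t)] = 23050 m/s.
Δv₁ = v_p − v_c1 = 4560 m/s.
At r₂: circular v_c2 = √(μ/r₂) = 9908 m/s; transfer-apokrone v_a = √[μ(2/r₂ − 1/a_t)] = 6617 m/s.
Δv₂ = v_c2 − v_a = 3291 m/s.
Total Δv = Δv₁ + Δv₂ = 7851 m/s = 7.851 km/s.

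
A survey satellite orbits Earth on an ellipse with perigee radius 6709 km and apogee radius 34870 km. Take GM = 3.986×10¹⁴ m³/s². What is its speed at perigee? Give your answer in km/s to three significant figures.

Semi-major axis a = (r_p + r_a)/2 = 20790 km = 2.079×10⁷ m.
Vis-viva: v² = μ(2/r − 1/a) = 3.986×10¹⁴ × (2.981×10⁻⁷ − 4.810×10⁻⁸) = 9.965×10⁷ m²/s².
v = 9983 m/s = 9.983 km/s.

v ≈ 9.98 km/s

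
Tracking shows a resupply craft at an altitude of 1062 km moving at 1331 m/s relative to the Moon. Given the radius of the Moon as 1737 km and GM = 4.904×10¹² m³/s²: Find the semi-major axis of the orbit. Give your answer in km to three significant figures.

a ≈ 2830 km

r = 1737 + 1062 = 2799.0 km = 2.799×10⁶ m.
Specific orbital energy ε = v²/2 − μ/r = (1331)²/2 − 4.904×10¹²/2.799×10⁶ = -8.663×10⁵ J/kg.
Since ε = −μ/(2a), a = −μ/(2ε) = 2.831×10⁶ m = 2830.5 km.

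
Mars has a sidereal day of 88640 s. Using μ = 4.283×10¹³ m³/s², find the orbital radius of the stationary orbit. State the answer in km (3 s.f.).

r_sync ≈ 20400 km

A synchronous orbit has period T, so by Kepler's third law a = (μT²/4π²)^(1/3).
μT²/4π² = 4.283×10¹³ × (8.864×10⁴)² / 39.48 = 8.524×10²¹ m³.
a = 2.043×10⁷ m = 20428 km.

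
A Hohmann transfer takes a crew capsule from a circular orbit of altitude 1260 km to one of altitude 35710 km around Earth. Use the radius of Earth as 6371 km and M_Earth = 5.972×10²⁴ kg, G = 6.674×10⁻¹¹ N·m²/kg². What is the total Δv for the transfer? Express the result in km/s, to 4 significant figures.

Δv_total ≈ 3.549 km/s

μ = GM = 6.674×10⁻¹¹ × 5.972×10²⁴ = 3.986×10¹⁴ m³/s².
r₁ = 6371 + 1260 = 7631.0 km = 7.6310×10⁶ m.
r₂ = 6371 + 35710 = 42081 km = 4.2081×10⁷ m.
Transfer ellipse a_t = (r₁ + r₂)/2 = 2.486×10⁷ m.
At r₁: circular v_c1 = √(μ/r₁) = 7227 m/s; transfer-perigee v_p = √[μ(2/r₁ − 1/a_t)] = 9404 m/s.
Δv₁ = v_p − v_c1 = 2176 m/s.
At r₂: circular v_c2 = √(μ/r₂) = 3078 m/s; transfer-apogee v_a = √[μ(2/r₂ − 1/a_t)] = 1705 m/s.
Δv₂ = v_c2 − v_a = 1372 m/s.
Total Δv = Δv₁ + Δv₂ = 3549 m/s = 3.549 km/s.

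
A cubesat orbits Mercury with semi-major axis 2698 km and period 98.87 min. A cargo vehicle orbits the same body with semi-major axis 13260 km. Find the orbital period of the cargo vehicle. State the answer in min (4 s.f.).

Kepler's third law: T² ∝ a³, so T₂ = T₁ (a₂/a₁)^(3/2).
a₂/a₁ = 4.915, (a₂/a₁)^(3/2) = 10.90.
T₂ = 98.87 × 10.90 = 1077 min.

T₂ ≈ 1077 min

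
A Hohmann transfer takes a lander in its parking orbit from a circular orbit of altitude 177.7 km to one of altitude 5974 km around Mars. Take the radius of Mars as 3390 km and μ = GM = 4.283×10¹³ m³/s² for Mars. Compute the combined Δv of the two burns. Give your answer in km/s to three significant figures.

r₁ = 3390 + 177.7 = 3567.7 km = 3.5677×10⁶ m.
r₂ = 3390 + 5974 = 9364.0 km = 9.3640×10⁶ m.
Transfer ellipse a_t = (r₁ + r₂)/2 = 6.466×10⁶ m.
At r₁: circular v_c1 = √(μ/r₁) = 3465 m/s; transfer-periapsis v_p = √[μ(2/r₁ − 1/a_t)] = 4170 m/s.
Δv₁ = v_p − v_c1 = 704.8 m/s.
At r₂: circular v_c2 = √(μ/r₂) = 2139 m/s; transfer-apoapsis v_a = √[μ(2/r₂ − 1/a_t)] = 1589 m/s.
Δv₂ = v_c2 − v_a = 550.0 m/s.
Total Δv = Δv₁ + Δv₂ = 1255 m/s = 1.255 km/s.

Δv_total ≈ 1.25 km/s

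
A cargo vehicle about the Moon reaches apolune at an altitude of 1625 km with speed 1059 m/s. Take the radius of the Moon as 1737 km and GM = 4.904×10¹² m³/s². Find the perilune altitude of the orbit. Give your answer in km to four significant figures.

r_a = 1737 + 1625 = 3362.0 km = 3.362×10⁶ m.
Specific energy ε = v²/2 − μ/r = -8.979×10⁵ J/kg, so a = −μ/(2ε) = 2.731×10⁶ m.
The apsides satisfy r_p + r_a = 2a, so the perilune radius is 2a − r_a = 2.100×10⁶ m = 2099.5 km.
Perilune altitude = 2099.5 − 1737 = 362.54 km.

perilune altitude ≈ 362.5 km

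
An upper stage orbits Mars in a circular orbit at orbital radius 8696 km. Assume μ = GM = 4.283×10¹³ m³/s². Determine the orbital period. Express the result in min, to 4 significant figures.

T ≈ 410.3 min

r = 8696 km = 8.696×10⁶ m.
Kepler's third law: T = 2π√(r³/μ) = 2π√((8.696×10⁶)³ / 4.283×10¹³).
r³/μ = 1.535×10⁷ s², so T = 2π × 3.918×10³ = 2.462×10⁴ s.
Converting: 2.462×10⁴ s ÷ 60.00 = 410.3 min.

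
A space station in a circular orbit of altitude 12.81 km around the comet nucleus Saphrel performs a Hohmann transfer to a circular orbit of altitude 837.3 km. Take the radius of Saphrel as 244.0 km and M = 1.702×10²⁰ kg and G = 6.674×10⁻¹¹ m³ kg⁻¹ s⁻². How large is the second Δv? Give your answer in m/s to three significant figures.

Δv ≈ 39.0 m/s

μ = GM = 6.674×10⁻¹¹ × 1.702×10²⁰ = 1.136×10¹⁰ m³/s².
r₁ = 244.0 + 12.81 = 256.81 km = 2.5681×10⁵ m.
r₂ = 244.0 + 837.3 = 1081.3 km = 1.0813×10⁶ m.
Transfer ellipse a_t = (r₁ + r₂)/2 = 6.691×10⁵ m.
At r₁: circular v_c1 = √(μ/r₁) = 210.3 m/s; transfer-periapsis v_p = √[μ(2/r₁ − 1/a_t)] = 267.4 m/s.
At r₂: circular v_c2 = √(μ/r₂) = 102.5 m/s; transfer-apoapsis v_a = √[μ(2/r₂ − 1/a_t)] = 63.50 m/s.
Δv₂ = v_c2 − v_a = 38.99 m/s.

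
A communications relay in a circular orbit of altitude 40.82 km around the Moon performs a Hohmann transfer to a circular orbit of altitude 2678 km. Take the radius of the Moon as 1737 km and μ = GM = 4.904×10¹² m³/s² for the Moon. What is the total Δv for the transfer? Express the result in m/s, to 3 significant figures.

Δv_total ≈ 578 m/s

r₁ = 1737 + 40.82 = 1777.8 km = 1.7778×10⁶ m.
r₂ = 1737 + 2678 = 4415.0 km = 4.4150×10⁶ m.
Transfer ellipse a_t = (r₁ + r₂)/2 = 3.096×10⁶ m.
At r₁: circular v_c1 = √(μ/r₁) = 1661 m/s; transfer-perilune v_p = √[μ(2/r₁ − 1/a_t)] = 1983 m/s.
Δv₁ = v_p − v_c1 = 322.4 m/s.
At r₂: circular v_c2 = √(μ/r₂) = 1054 m/s; transfer-apolune v_a = √[μ(2/r₂ − 1/a_t)] = 798.6 m/s.
Δv₂ = v_c2 − v_a = 255.3 m/s.
Total Δv = Δv₁ + Δv₂ = 577.7 m/s.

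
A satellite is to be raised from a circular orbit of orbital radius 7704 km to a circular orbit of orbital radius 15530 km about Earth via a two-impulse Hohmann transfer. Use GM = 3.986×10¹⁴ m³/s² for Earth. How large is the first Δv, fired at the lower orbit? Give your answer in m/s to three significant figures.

Δv ≈ 1120 m/s

r₁ = 7704 km = 7.704×10⁶ m.
r₂ = 15530 km = 1.553×10⁷ m.
Transfer ellipse a_t = (r₁ + r₂)/2 = 1.162×10⁷ m.
At r₁: circular v_c1 = √(μ/r₁) = 7193 m/s; transfer-perigee v_p = √[μ(2/r₁ − 1/a_t)] = 8317 m/s.
Δv₁ = v_p − v_c1 = 1124 m/s.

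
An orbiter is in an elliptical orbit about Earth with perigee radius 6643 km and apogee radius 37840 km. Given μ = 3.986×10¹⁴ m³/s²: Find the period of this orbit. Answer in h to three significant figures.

T ≈ 9.17 h

Semi-major axis a = (r_p + r_a)/2 = (6643.0 + 37840)/2 = 22242 km = 2.224×10⁷ m.
By Kepler's third law T = 2π√(a³/μ) = 2π × 5.254×10³ = 3.301×10⁴ s.
= 9.170 h.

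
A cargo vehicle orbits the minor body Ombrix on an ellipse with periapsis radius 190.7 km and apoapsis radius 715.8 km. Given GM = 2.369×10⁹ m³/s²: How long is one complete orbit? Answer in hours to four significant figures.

T ≈ 10.94 hours

Semi-major axis a = (r_p + r_a)/2 = (190.70 + 715.80)/2 = 453.25 km = 4.532×10⁵ m.
By Kepler's third law T = 2π√(a³/μ) = 2π × 6.269×10³ = 3.939×10⁴ s.
= 10.94 hours.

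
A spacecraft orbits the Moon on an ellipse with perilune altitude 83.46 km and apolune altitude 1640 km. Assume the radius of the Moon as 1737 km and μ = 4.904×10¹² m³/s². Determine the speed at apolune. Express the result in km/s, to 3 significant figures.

r_p = 1737 + 83.46 = 1820.5 km = 1.8205×10⁶ m.
r_a = 1737 + 1640 = 3377.0 km = 3.3770×10⁶ m.
Semi-major axis a = (r_p + r_a)/2 = 2598.7 km = 2.599×10⁶ m.
Vis-viva: v² = μ(2/r − 1/a) = 4.904×10¹² × (5.922×10⁻⁷ − 3.848×10⁻⁷) = 1.017×10⁶ m²/s².
v = 1009 m/s = 1.009 km/s.

v ≈ 1.01 km/s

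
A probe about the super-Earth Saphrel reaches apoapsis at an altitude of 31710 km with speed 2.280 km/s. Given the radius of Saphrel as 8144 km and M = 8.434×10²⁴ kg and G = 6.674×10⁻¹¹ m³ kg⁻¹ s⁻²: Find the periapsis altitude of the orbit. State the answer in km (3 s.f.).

periapsis altitude ≈ 845 km

μ = GM = 6.674×10⁻¹¹ × 8.434×10²⁴ = 5.629×10¹⁴ m³/s².
r_a = 8144 + 31710 = 39854 km = 3.985×10⁷ m.
Specific energy ε = v²/2 − μ/r = -1.152×10⁷ J/kg, so a = −μ/(2ε) = 2.442×10⁷ m.
The apsides satisfy r_p + r_a = 2a, so the periapsis radius is 2a − r_a = 8.989×10⁶ m = 8988.6 km.
Periapsis altitude = 8988.6 − 8144 = 844.56 km.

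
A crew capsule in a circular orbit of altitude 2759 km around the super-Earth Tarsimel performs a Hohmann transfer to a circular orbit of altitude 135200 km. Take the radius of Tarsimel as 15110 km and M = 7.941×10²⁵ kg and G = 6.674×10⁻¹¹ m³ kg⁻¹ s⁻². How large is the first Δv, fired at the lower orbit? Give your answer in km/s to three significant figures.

μ = GM = 6.674×10⁻¹¹ × 7.941×10²⁵ = 5.300×10¹⁵ m³/s².
r₁ = 15110 + 2759 = 17869 km = 1.7869×10⁷ m.
r₂ = 15110 + 135200 = 150310 km = 1.5031×10⁸ m.
Transfer ellipse a_t = (r₁ + r₂)/2 = 8.409×10⁷ m.
At r₁: circular v_c1 = √(μ/r₁) = 17220 m/s; transfer-periapsis v_p = √[μ(2/r₁ − 1/a_t)] = 23030 m/s.
Δv₁ = v_p − v_c1 = 5803 m/s.
= 5.803 km/s.

Δv ≈ 5.80 km/s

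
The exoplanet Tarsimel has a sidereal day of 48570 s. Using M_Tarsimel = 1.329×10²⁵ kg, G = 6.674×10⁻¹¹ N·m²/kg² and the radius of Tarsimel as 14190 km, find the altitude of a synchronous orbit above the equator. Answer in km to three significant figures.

μ = GM = 6.674×10⁻¹¹ × 1.329×10²⁵ = 8.870×10¹⁴ m³/s².
A synchronous orbit has period T, so by Kepler's third law a = (μT²/4π²)^(1/3).
μT²/4π² = 8.870×10¹⁴ × (4.857×10⁴)² / 39.48 = 5.300×10²² m³.
a = 3.756×10⁷ m = 37563 km.
Altitude h = a − R = 37563 − 14190 = 23373 km.

h_sync ≈ 23400 km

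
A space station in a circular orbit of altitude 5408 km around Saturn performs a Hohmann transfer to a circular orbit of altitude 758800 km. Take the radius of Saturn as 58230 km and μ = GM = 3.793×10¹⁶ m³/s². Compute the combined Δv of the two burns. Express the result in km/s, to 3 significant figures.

Δv_total ≈ 13.1 km/s

r₁ = 58230 + 5408 = 63638 km = 6.3638×10⁷ m.
r₂ = 58230 + 758800 = 817030 km = 8.1703×10⁸ m.
Transfer ellipse a_t = (r₁ + r₂)/2 = 4.403×10⁸ m.
At r₁: circular v_c1 = √(μ/r₁) = 24410 m/s; transfer-perikrone v_p = √[μ(2/r₁ − 1/a_t)] = 33260 m/s.
Δv₁ = v_p − v_c1 = 8842 m/s.
At r₂: circular v_c2 = √(μ/r₂) = 6814 m/s; transfer-apokrone v_a = √[μ(2/r₂ − 1/a_t)] = 2590 m/s.
Δv₂ = v_c2 − v_a = 4223 m/s.
Total Δv = Δv₁ + Δv₂ = 13060 m/s = 13.06 km/s.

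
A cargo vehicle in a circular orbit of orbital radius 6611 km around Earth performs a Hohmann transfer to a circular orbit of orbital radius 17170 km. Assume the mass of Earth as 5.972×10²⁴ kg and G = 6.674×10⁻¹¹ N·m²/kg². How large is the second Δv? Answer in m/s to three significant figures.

μ = GM = 6.674×10⁻¹¹ × 5.972×10²⁴ = 3.986×10¹⁴ m³/s².
r₁ = 6611 km = 6.611×10⁶ m.
r₂ = 17170 km = 1.717×10⁷ m.
Transfer ellipse a_t = (r₁ + r₂)/2 = 1.189×10⁷ m.
At r₁: circular v_c1 = √(μ/r₁) = 7765 m/s; transfer-perigee v_p = √[μ(2/r₁ − 1/a_t)] = 9330 m/s.
At r₂: circular v_c2 = √(μ/r₂) = 4818 m/s; transfer-apogee v_a = √[μ(2/r₂ − 1/a_t)] = 3593 m/s.
Δv₂ = v_c2 − v_a = 1225 m/s.

Δv ≈ 1230 m/s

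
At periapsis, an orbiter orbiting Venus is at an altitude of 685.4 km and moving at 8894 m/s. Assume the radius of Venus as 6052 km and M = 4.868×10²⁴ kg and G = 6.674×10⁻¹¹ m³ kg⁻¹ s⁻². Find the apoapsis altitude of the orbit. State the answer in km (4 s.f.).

μ = GM = 6.674×10⁻¹¹ × 4.868×10²⁴ = 3.249×10¹⁴ m³/s².
r_p = 6052 + 685.4 = 6737.4 km = 6.737×10⁶ m.
Specific energy ε = v²/2 − μ/r = -8.670×10⁶ J/kg, so a = −μ/(2ε) = 1.874×10⁷ m.
The apsides satisfy r_p + r_a = 2a, so the apoapsis radius is 2a − r_p = 3.073×10⁷ m = 30734 km.
Apoapsis altitude = 30734 − 6052 = 24682 km.

apoapsis altitude ≈ 24680 km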